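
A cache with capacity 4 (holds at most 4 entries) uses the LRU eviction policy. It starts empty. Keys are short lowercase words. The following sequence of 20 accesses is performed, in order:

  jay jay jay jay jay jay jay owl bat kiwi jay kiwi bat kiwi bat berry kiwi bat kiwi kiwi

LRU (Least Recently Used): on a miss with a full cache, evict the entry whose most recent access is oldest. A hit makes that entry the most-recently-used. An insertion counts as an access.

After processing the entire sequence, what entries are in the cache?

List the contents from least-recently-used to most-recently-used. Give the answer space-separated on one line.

Answer: jay berry bat kiwi

Derivation:
LRU simulation (capacity=4):
  1. access jay: MISS. Cache (LRU->MRU): [jay]
  2. access jay: HIT. Cache (LRU->MRU): [jay]
  3. access jay: HIT. Cache (LRU->MRU): [jay]
  4. access jay: HIT. Cache (LRU->MRU): [jay]
  5. access jay: HIT. Cache (LRU->MRU): [jay]
  6. access jay: HIT. Cache (LRU->MRU): [jay]
  7. access jay: HIT. Cache (LRU->MRU): [jay]
  8. access owl: MISS. Cache (LRU->MRU): [jay owl]
  9. access bat: MISS. Cache (LRU->MRU): [jay owl bat]
  10. access kiwi: MISS. Cache (LRU->MRU): [jay owl bat kiwi]
  11. access jay: HIT. Cache (LRU->MRU): [owl bat kiwi jay]
  12. access kiwi: HIT. Cache (LRU->MRU): [owl bat jay kiwi]
  13. access bat: HIT. Cache (LRU->MRU): [owl jay kiwi bat]
  14. access kiwi: HIT. Cache (LRU->MRU): [owl jay bat kiwi]
  15. access bat: HIT. Cache (LRU->MRU): [owl jay kiwi bat]
  16. access berry: MISS, evict owl. Cache (LRU->MRU): [jay kiwi bat berry]
  17. access kiwi: HIT. Cache (LRU->MRU): [jay bat berry kiwi]
  18. access bat: HIT. Cache (LRU->MRU): [jay berry kiwi bat]
  19. access kiwi: HIT. Cache (LRU->MRU): [jay berry bat kiwi]
  20. access kiwi: HIT. Cache (LRU->MRU): [jay berry bat kiwi]
Total: 15 hits, 5 misses, 1 evictions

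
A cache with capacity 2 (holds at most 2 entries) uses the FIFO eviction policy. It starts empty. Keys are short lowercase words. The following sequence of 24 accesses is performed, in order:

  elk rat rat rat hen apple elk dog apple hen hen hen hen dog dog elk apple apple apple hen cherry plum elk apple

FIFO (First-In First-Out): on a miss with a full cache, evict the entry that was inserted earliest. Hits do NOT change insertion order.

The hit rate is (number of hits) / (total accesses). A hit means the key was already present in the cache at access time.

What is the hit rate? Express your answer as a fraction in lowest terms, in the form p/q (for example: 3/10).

FIFO simulation (capacity=2):
  1. access elk: MISS. Cache (old->new): [elk]
  2. access rat: MISS. Cache (old->new): [elk rat]
  3. access rat: HIT. Cache (old->new): [elk rat]
  4. access rat: HIT. Cache (old->new): [elk rat]
  5. access hen: MISS, evict elk. Cache (old->new): [rat hen]
  6. access apple: MISS, evict rat. Cache (old->new): [hen apple]
  7. access elk: MISS, evict hen. Cache (old->new): [apple elk]
  8. access dog: MISS, evict apple. Cache (old->new): [elk dog]
  9. access apple: MISS, evict elk. Cache (old->new): [dog apple]
  10. access hen: MISS, evict dog. Cache (old->new): [apple hen]
  11. access hen: HIT. Cache (old->new): [apple hen]
  12. access hen: HIT. Cache (old->new): [apple hen]
  13. access hen: HIT. Cache (old->new): [apple hen]
  14. access dog: MISS, evict apple. Cache (old->new): [hen dog]
  15. access dog: HIT. Cache (old->new): [hen dog]
  16. access elk: MISS, evict hen. Cache (old->new): [dog elk]
  17. access apple: MISS, evict dog. Cache (old->new): [elk apple]
  18. access apple: HIT. Cache (old->new): [elk apple]
  19. access apple: HIT. Cache (old->new): [elk apple]
  20. access hen: MISS, evict elk. Cache (old->new): [apple hen]
  21. access cherry: MISS, evict apple. Cache (old->new): [hen cherry]
  22. access plum: MISS, evict hen. Cache (old->new): [cherry plum]
  23. access elk: MISS, evict cherry. Cache (old->new): [plum elk]
  24. access apple: MISS, evict plum. Cache (old->new): [elk apple]
Total: 8 hits, 16 misses, 14 evictions

Hit rate = 8/24 = 1/3

Answer: 1/3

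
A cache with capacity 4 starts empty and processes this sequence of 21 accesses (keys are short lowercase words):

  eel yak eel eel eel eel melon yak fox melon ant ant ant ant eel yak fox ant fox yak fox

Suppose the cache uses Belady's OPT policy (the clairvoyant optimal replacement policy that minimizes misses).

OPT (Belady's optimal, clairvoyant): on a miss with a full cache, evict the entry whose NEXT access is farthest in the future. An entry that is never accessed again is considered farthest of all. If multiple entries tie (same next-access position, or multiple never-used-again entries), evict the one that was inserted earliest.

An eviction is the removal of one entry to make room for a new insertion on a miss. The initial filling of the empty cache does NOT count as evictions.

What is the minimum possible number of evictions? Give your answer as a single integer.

OPT (Belady) simulation (capacity=4):
  1. access eel: MISS. Cache: [eel]
  2. access yak: MISS. Cache: [eel yak]
  3. access eel: HIT. Next use of eel: step 4. Cache: [eel yak]
  4. access eel: HIT. Next use of eel: step 5. Cache: [eel yak]
  5. access eel: HIT. Next use of eel: step 6. Cache: [eel yak]
  6. access eel: HIT. Next use of eel: step 15. Cache: [eel yak]
  7. access melon: MISS. Cache: [eel yak melon]
  8. access yak: HIT. Next use of yak: step 16. Cache: [eel yak melon]
  9. access fox: MISS. Cache: [eel yak melon fox]
  10. access melon: HIT. Next use of melon: never. Cache: [eel yak melon fox]
  11. access ant: MISS, evict melon (next use: never). Cache: [eel yak fox ant]
  12. access ant: HIT. Next use of ant: step 13. Cache: [eel yak fox ant]
  13. access ant: HIT. Next use of ant: step 14. Cache: [eel yak fox ant]
  14. access ant: HIT. Next use of ant: step 18. Cache: [eel yak fox ant]
  15. access eel: HIT. Next use of eel: never. Cache: [eel yak fox ant]
  16. access yak: HIT. Next use of yak: step 20. Cache: [eel yak fox ant]
  17. access fox: HIT. Next use of fox: step 19. Cache: [eel yak fox ant]
  18. access ant: HIT. Next use of ant: never. Cache: [eel yak fox ant]
  19. access fox: HIT. Next use of fox: step 21. Cache: [eel yak fox ant]
  20. access yak: HIT. Next use of yak: never. Cache: [eel yak fox ant]
  21. access fox: HIT. Next use of fox: never. Cache: [eel yak fox ant]
Total: 16 hits, 5 misses, 1 evictions

Answer: 1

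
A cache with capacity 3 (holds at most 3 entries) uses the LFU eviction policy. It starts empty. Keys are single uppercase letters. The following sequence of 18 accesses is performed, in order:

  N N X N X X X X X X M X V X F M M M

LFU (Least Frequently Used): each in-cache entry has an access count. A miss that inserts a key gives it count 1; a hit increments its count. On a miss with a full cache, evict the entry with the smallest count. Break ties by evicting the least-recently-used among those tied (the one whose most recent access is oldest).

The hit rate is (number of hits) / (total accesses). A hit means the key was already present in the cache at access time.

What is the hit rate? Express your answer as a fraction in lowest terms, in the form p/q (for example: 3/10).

Answer: 2/3

Derivation:
LFU simulation (capacity=3):
  1. access N: MISS. Cache: [N(c=1)]
  2. access N: HIT, count now 2. Cache: [N(c=2)]
  3. access X: MISS. Cache: [X(c=1) N(c=2)]
  4. access N: HIT, count now 3. Cache: [X(c=1) N(c=3)]
  5. access X: HIT, count now 2. Cache: [X(c=2) N(c=3)]
  6. access X: HIT, count now 3. Cache: [N(c=3) X(c=3)]
  7. access X: HIT, count now 4. Cache: [N(c=3) X(c=4)]
  8. access X: HIT, count now 5. Cache: [N(c=3) X(c=5)]
  9. access X: HIT, count now 6. Cache: [N(c=3) X(c=6)]
  10. access X: HIT, count now 7. Cache: [N(c=3) X(c=7)]
  11. access M: MISS. Cache: [M(c=1) N(c=3) X(c=7)]
  12. access X: HIT, count now 8. Cache: [M(c=1) N(c=3) X(c=8)]
  13. access V: MISS, evict M(c=1). Cache: [V(c=1) N(c=3) X(c=8)]
  14. access X: HIT, count now 9. Cache: [V(c=1) N(c=3) X(c=9)]
  15. access F: MISS, evict V(c=1). Cache: [F(c=1) N(c=3) X(c=9)]
  16. access M: MISS, evict F(c=1). Cache: [M(c=1) N(c=3) X(c=9)]
  17. access M: HIT, count now 2. Cache: [M(c=2) N(c=3) X(c=9)]
  18. access M: HIT, count now 3. Cache: [N(c=3) M(c=3) X(c=9)]
Total: 12 hits, 6 misses, 3 evictions

Hit rate = 12/18 = 2/3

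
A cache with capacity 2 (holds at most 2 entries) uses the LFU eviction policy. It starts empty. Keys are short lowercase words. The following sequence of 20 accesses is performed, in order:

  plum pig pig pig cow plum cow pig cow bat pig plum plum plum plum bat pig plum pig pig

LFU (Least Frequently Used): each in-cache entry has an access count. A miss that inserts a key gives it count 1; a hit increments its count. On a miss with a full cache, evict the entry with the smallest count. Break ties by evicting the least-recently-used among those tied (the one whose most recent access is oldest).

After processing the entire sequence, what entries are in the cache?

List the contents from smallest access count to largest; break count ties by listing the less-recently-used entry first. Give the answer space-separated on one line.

LFU simulation (capacity=2):
  1. access plum: MISS. Cache: [plum(c=1)]
  2. access pig: MISS. Cache: [plum(c=1) pig(c=1)]
  3. access pig: HIT, count now 2. Cache: [plum(c=1) pig(c=2)]
  4. access pig: HIT, count now 3. Cache: [plum(c=1) pig(c=3)]
  5. access cow: MISS, evict plum(c=1). Cache: [cow(c=1) pig(c=3)]
  6. access plum: MISS, evict cow(c=1). Cache: [plum(c=1) pig(c=3)]
  7. access cow: MISS, evict plum(c=1). Cache: [cow(c=1) pig(c=3)]
  8. access pig: HIT, count now 4. Cache: [cow(c=1) pig(c=4)]
  9. access cow: HIT, count now 2. Cache: [cow(c=2) pig(c=4)]
  10. access bat: MISS, evict cow(c=2). Cache: [bat(c=1) pig(c=4)]
  11. access pig: HIT, count now 5. Cache: [bat(c=1) pig(c=5)]
  12. access plum: MISS, evict bat(c=1). Cache: [plum(c=1) pig(c=5)]
  13. access plum: HIT, count now 2. Cache: [plum(c=2) pig(c=5)]
  14. access plum: HIT, count now 3. Cache: [plum(c=3) pig(c=5)]
  15. access plum: HIT, count now 4. Cache: [plum(c=4) pig(c=5)]
  16. access bat: MISS, evict plum(c=4). Cache: [bat(c=1) pig(c=5)]
  17. access pig: HIT, count now 6. Cache: [bat(c=1) pig(c=6)]
  18. access plum: MISS, evict bat(c=1). Cache: [plum(c=1) pig(c=6)]
  19. access pig: HIT, count now 7. Cache: [plum(c=1) pig(c=7)]
  20. access pig: HIT, count now 8. Cache: [plum(c=1) pig(c=8)]
Total: 11 hits, 9 misses, 7 evictions

Answer: plum pig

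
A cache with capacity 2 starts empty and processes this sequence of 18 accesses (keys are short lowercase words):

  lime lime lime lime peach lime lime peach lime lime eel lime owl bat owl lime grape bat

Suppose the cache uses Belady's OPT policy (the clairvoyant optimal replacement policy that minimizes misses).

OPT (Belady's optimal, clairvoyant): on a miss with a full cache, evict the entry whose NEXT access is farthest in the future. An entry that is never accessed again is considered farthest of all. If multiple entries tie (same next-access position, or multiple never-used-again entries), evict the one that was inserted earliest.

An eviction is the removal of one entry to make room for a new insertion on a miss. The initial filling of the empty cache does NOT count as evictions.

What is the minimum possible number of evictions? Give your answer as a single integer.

Answer: 5

Derivation:
OPT (Belady) simulation (capacity=2):
  1. access lime: MISS. Cache: [lime]
  2. access lime: HIT. Next use of lime: step 3. Cache: [lime]
  3. access lime: HIT. Next use of lime: step 4. Cache: [lime]
  4. access lime: HIT. Next use of lime: step 6. Cache: [lime]
  5. access peach: MISS. Cache: [lime peach]
  6. access lime: HIT. Next use of lime: step 7. Cache: [lime peach]
  7. access lime: HIT. Next use of lime: step 9. Cache: [lime peach]
  8. access peach: HIT. Next use of peach: never. Cache: [lime peach]
  9. access lime: HIT. Next use of lime: step 10. Cache: [lime peach]
  10. access lime: HIT. Next use of lime: step 12. Cache: [lime peach]
  11. access eel: MISS, evict peach (next use: never). Cache: [lime eel]
  12. access lime: HIT. Next use of lime: step 16. Cache: [lime eel]
  13. access owl: MISS, evict eel (next use: never). Cache: [lime owl]
  14. access bat: MISS, evict lime (next use: step 16). Cache: [owl bat]
  15. access owl: HIT. Next use of owl: never. Cache: [owl bat]
  16. access lime: MISS, evict owl (next use: never). Cache: [bat lime]
  17. access grape: MISS, evict lime (next use: never). Cache: [bat grape]
  18. access bat: HIT. Next use of bat: never. Cache: [bat grape]
Total: 11 hits, 7 misses, 5 evictions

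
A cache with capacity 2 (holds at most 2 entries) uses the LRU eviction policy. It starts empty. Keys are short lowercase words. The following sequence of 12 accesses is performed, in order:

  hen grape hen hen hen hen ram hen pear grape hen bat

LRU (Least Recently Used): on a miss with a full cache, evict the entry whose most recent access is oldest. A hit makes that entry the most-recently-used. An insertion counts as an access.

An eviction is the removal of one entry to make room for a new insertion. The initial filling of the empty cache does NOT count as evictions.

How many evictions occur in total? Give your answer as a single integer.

LRU simulation (capacity=2):
  1. access hen: MISS. Cache (LRU->MRU): [hen]
  2. access grape: MISS. Cache (LRU->MRU): [hen grape]
  3. access hen: HIT. Cache (LRU->MRU): [grape hen]
  4. access hen: HIT. Cache (LRU->MRU): [grape hen]
  5. access hen: HIT. Cache (LRU->MRU): [grape hen]
  6. access hen: HIT. Cache (LRU->MRU): [grape hen]
  7. access ram: MISS, evict grape. Cache (LRU->MRU): [hen ram]
  8. access hen: HIT. Cache (LRU->MRU): [ram hen]
  9. access pear: MISS, evict ram. Cache (LRU->MRU): [hen pear]
  10. access grape: MISS, evict hen. Cache (LRU->MRU): [pear grape]
  11. access hen: MISS, evict pear. Cache (LRU->MRU): [grape hen]
  12. access bat: MISS, evict grape. Cache (LRU->MRU): [hen bat]
Total: 5 hits, 7 misses, 5 evictions

Answer: 5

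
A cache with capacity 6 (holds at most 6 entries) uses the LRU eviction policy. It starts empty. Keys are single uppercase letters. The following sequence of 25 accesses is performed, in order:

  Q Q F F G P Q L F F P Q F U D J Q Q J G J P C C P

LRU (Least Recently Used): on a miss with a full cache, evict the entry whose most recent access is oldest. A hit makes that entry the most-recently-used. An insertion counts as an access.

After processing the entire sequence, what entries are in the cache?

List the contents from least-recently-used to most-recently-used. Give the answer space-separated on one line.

LRU simulation (capacity=6):
  1. access Q: MISS. Cache (LRU->MRU): [Q]
  2. access Q: HIT. Cache (LRU->MRU): [Q]
  3. access F: MISS. Cache (LRU->MRU): [Q F]
  4. access F: HIT. Cache (LRU->MRU): [Q F]
  5. access G: MISS. Cache (LRU->MRU): [Q F G]
  6. access P: MISS. Cache (LRU->MRU): [Q F G P]
  7. access Q: HIT. Cache (LRU->MRU): [F G P Q]
  8. access L: MISS. Cache (LRU->MRU): [F G P Q L]
  9. access F: HIT. Cache (LRU->MRU): [G P Q L F]
  10. access F: HIT. Cache (LRU->MRU): [G P Q L F]
  11. access P: HIT. Cache (LRU->MRU): [G Q L F P]
  12. access Q: HIT. Cache (LRU->MRU): [G L F P Q]
  13. access F: HIT. Cache (LRU->MRU): [G L P Q F]
  14. access U: MISS. Cache (LRU->MRU): [G L P Q F U]
  15. access D: MISS, evict G. Cache (LRU->MRU): [L P Q F U D]
  16. access J: MISS, evict L. Cache (LRU->MRU): [P Q F U D J]
  17. access Q: HIT. Cache (LRU->MRU): [P F U D J Q]
  18. access Q: HIT. Cache (LRU->MRU): [P F U D J Q]
  19. access J: HIT. Cache (LRU->MRU): [P F U D Q J]
  20. access G: MISS, evict P. Cache (LRU->MRU): [F U D Q J G]
  21. access J: HIT. Cache (LRU->MRU): [F U D Q G J]
  22. access P: MISS, evict F. Cache (LRU->MRU): [U D Q G J P]
  23. access C: MISS, evict U. Cache (LRU->MRU): [D Q G J P C]
  24. access C: HIT. Cache (LRU->MRU): [D Q G J P C]
  25. access P: HIT. Cache (LRU->MRU): [D Q G J C P]
Total: 14 hits, 11 misses, 5 evictions

Answer: D Q G J C P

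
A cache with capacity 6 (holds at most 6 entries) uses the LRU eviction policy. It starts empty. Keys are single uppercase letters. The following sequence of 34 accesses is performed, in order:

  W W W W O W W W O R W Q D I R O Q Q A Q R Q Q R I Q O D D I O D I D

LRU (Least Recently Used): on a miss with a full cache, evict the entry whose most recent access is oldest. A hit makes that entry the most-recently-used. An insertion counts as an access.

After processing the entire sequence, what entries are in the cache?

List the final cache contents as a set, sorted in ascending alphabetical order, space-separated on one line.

LRU simulation (capacity=6):
  1. access W: MISS. Cache (LRU->MRU): [W]
  2. access W: HIT. Cache (LRU->MRU): [W]
  3. access W: HIT. Cache (LRU->MRU): [W]
  4. access W: HIT. Cache (LRU->MRU): [W]
  5. access O: MISS. Cache (LRU->MRU): [W O]
  6. access W: HIT. Cache (LRU->MRU): [O W]
  7. access W: HIT. Cache (LRU->MRU): [O W]
  8. access W: HIT. Cache (LRU->MRU): [O W]
  9. access O: HIT. Cache (LRU->MRU): [W O]
  10. access R: MISS. Cache (LRU->MRU): [W O R]
  11. access W: HIT. Cache (LRU->MRU): [O R W]
  12. access Q: MISS. Cache (LRU->MRU): [O R W Q]
  13. access D: MISS. Cache (LRU->MRU): [O R W Q D]
  14. access I: MISS. Cache (LRU->MRU): [O R W Q D I]
  15. access R: HIT. Cache (LRU->MRU): [O W Q D I R]
  16. access O: HIT. Cache (LRU->MRU): [W Q D I R O]
  17. access Q: HIT. Cache (LRU->MRU): [W D I R O Q]
  18. access Q: HIT. Cache (LRU->MRU): [W D I R O Q]
  19. access A: MISS, evict W. Cache (LRU->MRU): [D I R O Q A]
  20. access Q: HIT. Cache (LRU->MRU): [D I R O A Q]
  21. access R: HIT. Cache (LRU->MRU): [D I O A Q R]
  22. access Q: HIT. Cache (LRU->MRU): [D I O A R Q]
  23. access Q: HIT. Cache (LRU->MRU): [D I O A R Q]
  24. access R: HIT. Cache (LRU->MRU): [D I O A Q R]
  25. access I: HIT. Cache (LRU->MRU): [D O A Q R I]
  26. access Q: HIT. Cache (LRU->MRU): [D O A R I Q]
  27. access O: HIT. Cache (LRU->MRU): [D A R I Q O]
  28. access D: HIT. Cache (LRU->MRU): [A R I Q O D]
  29. access D: HIT. Cache (LRU->MRU): [A R I Q O D]
  30. access I: HIT. Cache (LRU->MRU): [A R Q O D I]
  31. access O: HIT. Cache (LRU->MRU): [A R Q D I O]
  32. access D: HIT. Cache (LRU->MRU): [A R Q I O D]
  33. access I: HIT. Cache (LRU->MRU): [A R Q O D I]
  34. access D: HIT. Cache (LRU->MRU): [A R Q O I D]
Total: 27 hits, 7 misses, 1 evictions

Answer: A D I O Q R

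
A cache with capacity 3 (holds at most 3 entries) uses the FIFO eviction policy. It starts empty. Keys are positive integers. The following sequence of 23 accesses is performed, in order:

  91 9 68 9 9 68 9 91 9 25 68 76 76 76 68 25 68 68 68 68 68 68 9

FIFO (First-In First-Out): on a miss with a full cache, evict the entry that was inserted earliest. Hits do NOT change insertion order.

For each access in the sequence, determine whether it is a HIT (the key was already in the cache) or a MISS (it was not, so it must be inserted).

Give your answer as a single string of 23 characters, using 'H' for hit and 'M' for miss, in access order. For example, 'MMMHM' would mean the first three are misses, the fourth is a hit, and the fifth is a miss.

Answer: MMMHHHHHHMHMHHHHHHHHHHM

Derivation:
FIFO simulation (capacity=3):
  1. access 91: MISS. Cache (old->new): [91]
  2. access 9: MISS. Cache (old->new): [91 9]
  3. access 68: MISS. Cache (old->new): [91 9 68]
  4. access 9: HIT. Cache (old->new): [91 9 68]
  5. access 9: HIT. Cache (old->new): [91 9 68]
  6. access 68: HIT. Cache (old->new): [91 9 68]
  7. access 9: HIT. Cache (old->new): [91 9 68]
  8. access 91: HIT. Cache (old->new): [91 9 68]
  9. access 9: HIT. Cache (old->new): [91 9 68]
  10. access 25: MISS, evict 91. Cache (old->new): [9 68 25]
  11. access 68: HIT. Cache (old->new): [9 68 25]
  12. access 76: MISS, evict 9. Cache (old->new): [68 25 76]
  13. access 76: HIT. Cache (old->new): [68 25 76]
  14. access 76: HIT. Cache (old->new): [68 25 76]
  15. access 68: HIT. Cache (old->new): [68 25 76]
  16. access 25: HIT. Cache (old->new): [68 25 76]
  17. access 68: HIT. Cache (old->new): [68 25 76]
  18. access 68: HIT. Cache (old->new): [68 25 76]
  19. access 68: HIT. Cache (old->new): [68 25 76]
  20. access 68: HIT. Cache (old->new): [68 25 76]
  21. access 68: HIT. Cache (old->new): [68 25 76]
  22. access 68: HIT. Cache (old->new): [68 25 76]
  23. access 9: MISS, evict 68. Cache (old->new): [25 76 9]
Total: 17 hits, 6 misses, 3 evictions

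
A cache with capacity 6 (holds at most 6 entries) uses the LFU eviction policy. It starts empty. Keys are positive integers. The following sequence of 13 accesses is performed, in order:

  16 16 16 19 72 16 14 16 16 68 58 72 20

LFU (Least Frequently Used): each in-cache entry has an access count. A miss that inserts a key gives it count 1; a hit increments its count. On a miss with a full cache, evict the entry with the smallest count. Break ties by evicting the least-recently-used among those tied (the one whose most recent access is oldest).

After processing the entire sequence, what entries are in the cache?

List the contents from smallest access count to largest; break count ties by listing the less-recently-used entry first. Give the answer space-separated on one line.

Answer: 14 68 58 20 72 16

Derivation:
LFU simulation (capacity=6):
  1. access 16: MISS. Cache: [16(c=1)]
  2. access 16: HIT, count now 2. Cache: [16(c=2)]
  3. access 16: HIT, count now 3. Cache: [16(c=3)]
  4. access 19: MISS. Cache: [19(c=1) 16(c=3)]
  5. access 72: MISS. Cache: [19(c=1) 72(c=1) 16(c=3)]
  6. access 16: HIT, count now 4. Cache: [19(c=1) 72(c=1) 16(c=4)]
  7. access 14: MISS. Cache: [19(c=1) 72(c=1) 14(c=1) 16(c=4)]
  8. access 16: HIT, count now 5. Cache: [19(c=1) 72(c=1) 14(c=1) 16(c=5)]
  9. access 16: HIT, count now 6. Cache: [19(c=1) 72(c=1) 14(c=1) 16(c=6)]
  10. access 68: MISS. Cache: [19(c=1) 72(c=1) 14(c=1) 68(c=1) 16(c=6)]
  11. access 58: MISS. Cache: [19(c=1) 72(c=1) 14(c=1) 68(c=1) 58(c=1) 16(c=6)]
  12. access 72: HIT, count now 2. Cache: [19(c=1) 14(c=1) 68(c=1) 58(c=1) 72(c=2) 16(c=6)]
  13. access 20: MISS, evict 19(c=1). Cache: [14(c=1) 68(c=1) 58(c=1) 20(c=1) 72(c=2) 16(c=6)]
Total: 6 hits, 7 misses, 1 evictions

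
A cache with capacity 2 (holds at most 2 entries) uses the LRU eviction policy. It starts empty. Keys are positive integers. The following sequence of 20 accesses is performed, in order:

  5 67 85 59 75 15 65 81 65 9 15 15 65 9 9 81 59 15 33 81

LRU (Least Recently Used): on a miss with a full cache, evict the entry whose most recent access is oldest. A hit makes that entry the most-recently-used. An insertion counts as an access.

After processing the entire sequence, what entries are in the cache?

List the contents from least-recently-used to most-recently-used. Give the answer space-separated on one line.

LRU simulation (capacity=2):
  1. access 5: MISS. Cache (LRU->MRU): [5]
  2. access 67: MISS. Cache (LRU->MRU): [5 67]
  3. access 85: MISS, evict 5. Cache (LRU->MRU): [67 85]
  4. access 59: MISS, evict 67. Cache (LRU->MRU): [85 59]
  5. access 75: MISS, evict 85. Cache (LRU->MRU): [59 75]
  6. access 15: MISS, evict 59. Cache (LRU->MRU): [75 15]
  7. access 65: MISS, evict 75. Cache (LRU->MRU): [15 65]
  8. access 81: MISS, evict 15. Cache (LRU->MRU): [65 81]
  9. access 65: HIT. Cache (LRU->MRU): [81 65]
  10. access 9: MISS, evict 81. Cache (LRU->MRU): [65 9]
  11. access 15: MISS, evict 65. Cache (LRU->MRU): [9 15]
  12. access 15: HIT. Cache (LRU->MRU): [9 15]
  13. access 65: MISS, evict 9. Cache (LRU->MRU): [15 65]
  14. access 9: MISS, evict 15. Cache (LRU->MRU): [65 9]
  15. access 9: HIT. Cache (LRU->MRU): [65 9]
  16. access 81: MISS, evict 65. Cache (LRU->MRU): [9 81]
  17. access 59: MISS, evict 9. Cache (LRU->MRU): [81 59]
  18. access 15: MISS, evict 81. Cache (LRU->MRU): [59 15]
  19. access 33: MISS, evict 59. Cache (LRU->MRU): [15 33]
  20. access 81: MISS, evict 15. Cache (LRU->MRU): [33 81]
Total: 3 hits, 17 misses, 15 evictions

Answer: 33 81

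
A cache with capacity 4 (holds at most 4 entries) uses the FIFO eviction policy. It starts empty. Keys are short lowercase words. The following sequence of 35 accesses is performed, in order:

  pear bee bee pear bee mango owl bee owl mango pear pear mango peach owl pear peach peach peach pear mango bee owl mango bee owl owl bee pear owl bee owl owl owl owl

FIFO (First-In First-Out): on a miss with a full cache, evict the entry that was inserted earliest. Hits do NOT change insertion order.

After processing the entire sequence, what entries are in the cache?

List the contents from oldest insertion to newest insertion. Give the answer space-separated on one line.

FIFO simulation (capacity=4):
  1. access pear: MISS. Cache (old->new): [pear]
  2. access bee: MISS. Cache (old->new): [pear bee]
  3. access bee: HIT. Cache (old->new): [pear bee]
  4. access pear: HIT. Cache (old->new): [pear bee]
  5. access bee: HIT. Cache (old->new): [pear bee]
  6. access mango: MISS. Cache (old->new): [pear bee mango]
  7. access owl: MISS. Cache (old->new): [pear bee mango owl]
  8. access bee: HIT. Cache (old->new): [pear bee mango owl]
  9. access owl: HIT. Cache (old->new): [pear bee mango owl]
  10. access mango: HIT. Cache (old->new): [pear bee mango owl]
  11. access pear: HIT. Cache (old->new): [pear bee mango owl]
  12. access pear: HIT. Cache (old->new): [pear bee mango owl]
  13. access mango: HIT. Cache (old->new): [pear bee mango owl]
  14. access peach: MISS, evict pear. Cache (old->new): [bee mango owl peach]
  15. access owl: HIT. Cache (old->new): [bee mango owl peach]
  16. access pear: MISS, evict bee. Cache (old->new): [mango owl peach pear]
  17. access peach: HIT. Cache (old->new): [mango owl peach pear]
  18. access peach: HIT. Cache (old->new): [mango owl peach pear]
  19. access peach: HIT. Cache (old->new): [mango owl peach pear]
  20. access pear: HIT. Cache (old->new): [mango owl peach pear]
  21. access mango: HIT. Cache (old->new): [mango owl peach pear]
  22. access bee: MISS, evict mango. Cache (old->new): [owl peach pear bee]
  23. access owl: HIT. Cache (old->new): [owl peach pear bee]
  24. access mango: MISS, evict owl. Cache (old->new): [peach pear bee mango]
  25. access bee: HIT. Cache (old->new): [peach pear bee mango]
  26. access owl: MISS, evict peach. Cache (old->new): [pear bee mango owl]
  27. access owl: HIT. Cache (old->new): [pear bee mango owl]
  28. access bee: HIT. Cache (old->new): [pear bee mango owl]
  29. access pear: HIT. Cache (old->new): [pear bee mango owl]
  30. access owl: HIT. Cache (old->new): [pear bee mango owl]
  31. access bee: HIT. Cache (old->new): [pear bee mango owl]
  32. access owl: HIT. Cache (old->new): [pear bee mango owl]
  33. access owl: HIT. Cache (old->new): [pear bee mango owl]
  34. access owl: HIT. Cache (old->new): [pear bee mango owl]
  35. access owl: HIT. Cache (old->new): [pear bee mango owl]
Total: 26 hits, 9 misses, 5 evictions

Answer: pear bee mango owl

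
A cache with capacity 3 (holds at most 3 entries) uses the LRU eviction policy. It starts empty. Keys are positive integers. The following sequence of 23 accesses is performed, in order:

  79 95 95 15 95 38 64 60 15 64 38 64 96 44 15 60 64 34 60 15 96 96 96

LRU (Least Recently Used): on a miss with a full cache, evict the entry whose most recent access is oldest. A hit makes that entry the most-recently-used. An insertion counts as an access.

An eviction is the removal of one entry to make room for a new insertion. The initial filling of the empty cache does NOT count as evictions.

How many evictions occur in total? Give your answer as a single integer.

LRU simulation (capacity=3):
  1. access 79: MISS. Cache (LRU->MRU): [79]
  2. access 95: MISS. Cache (LRU->MRU): [79 95]
  3. access 95: HIT. Cache (LRU->MRU): [79 95]
  4. access 15: MISS. Cache (LRU->MRU): [79 95 15]
  5. access 95: HIT. Cache (LRU->MRU): [79 15 95]
  6. access 38: MISS, evict 79. Cache (LRU->MRU): [15 95 38]
  7. access 64: MISS, evict 15. Cache (LRU->MRU): [95 38 64]
  8. access 60: MISS, evict 95. Cache (LRU->MRU): [38 64 60]
  9. access 15: MISS, evict 38. Cache (LRU->MRU): [64 60 15]
  10. access 64: HIT. Cache (LRU->MRU): [60 15 64]
  11. access 38: MISS, evict 60. Cache (LRU->MRU): [15 64 38]
  12. access 64: HIT. Cache (LRU->MRU): [15 38 64]
  13. access 96: MISS, evict 15. Cache (LRU->MRU): [38 64 96]
  14. access 44: MISS, evict 38. Cache (LRU->MRU): [64 96 44]
  15. access 15: MISS, evict 64. Cache (LRU->MRU): [96 44 15]
  16. access 60: MISS, evict 96. Cache (LRU->MRU): [44 15 60]
  17. access 64: MISS, evict 44. Cache (LRU->MRU): [15 60 64]
  18. access 34: MISS, evict 15. Cache (LRU->MRU): [60 64 34]
  19. access 60: HIT. Cache (LRU->MRU): [64 34 60]
  20. access 15: MISS, evict 64. Cache (LRU->MRU): [34 60 15]
  21. access 96: MISS, evict 34. Cache (LRU->MRU): [60 15 96]
  22. access 96: HIT. Cache (LRU->MRU): [60 15 96]
  23. access 96: HIT. Cache (LRU->MRU): [60 15 96]
Total: 7 hits, 16 misses, 13 evictions

Answer: 13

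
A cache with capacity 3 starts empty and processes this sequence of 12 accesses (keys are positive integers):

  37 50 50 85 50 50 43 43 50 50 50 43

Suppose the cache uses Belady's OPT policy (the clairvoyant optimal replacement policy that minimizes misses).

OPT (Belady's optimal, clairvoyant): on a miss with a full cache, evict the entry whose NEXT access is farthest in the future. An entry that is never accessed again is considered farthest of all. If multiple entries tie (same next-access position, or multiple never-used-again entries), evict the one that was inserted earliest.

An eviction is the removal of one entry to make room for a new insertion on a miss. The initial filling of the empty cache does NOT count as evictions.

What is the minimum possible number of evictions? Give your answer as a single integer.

OPT (Belady) simulation (capacity=3):
  1. access 37: MISS. Cache: [37]
  2. access 50: MISS. Cache: [37 50]
  3. access 50: HIT. Next use of 50: step 5. Cache: [37 50]
  4. access 85: MISS. Cache: [37 50 85]
  5. access 50: HIT. Next use of 50: step 6. Cache: [37 50 85]
  6. access 50: HIT. Next use of 50: step 9. Cache: [37 50 85]
  7. access 43: MISS, evict 37 (next use: never). Cache: [50 85 43]
  8. access 43: HIT. Next use of 43: step 12. Cache: [50 85 43]
  9. access 50: HIT. Next use of 50: step 10. Cache: [50 85 43]
  10. access 50: HIT. Next use of 50: step 11. Cache: [50 85 43]
  11. access 50: HIT. Next use of 50: never. Cache: [50 85 43]
  12. access 43: HIT. Next use of 43: never. Cache: [50 85 43]
Total: 8 hits, 4 misses, 1 evictions

Answer: 1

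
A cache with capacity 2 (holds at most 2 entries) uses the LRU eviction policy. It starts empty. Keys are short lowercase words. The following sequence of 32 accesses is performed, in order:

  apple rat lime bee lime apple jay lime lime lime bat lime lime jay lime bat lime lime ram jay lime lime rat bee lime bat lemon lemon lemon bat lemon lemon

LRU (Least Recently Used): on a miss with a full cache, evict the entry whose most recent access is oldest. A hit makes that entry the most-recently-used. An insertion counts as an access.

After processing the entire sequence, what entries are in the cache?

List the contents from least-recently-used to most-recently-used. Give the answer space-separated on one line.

LRU simulation (capacity=2):
  1. access apple: MISS. Cache (LRU->MRU): [apple]
  2. access rat: MISS. Cache (LRU->MRU): [apple rat]
  3. access lime: MISS, evict apple. Cache (LRU->MRU): [rat lime]
  4. access bee: MISS, evict rat. Cache (LRU->MRU): [lime bee]
  5. access lime: HIT. Cache (LRU->MRU): [bee lime]
  6. access apple: MISS, evict bee. Cache (LRU->MRU): [lime apple]
  7. access jay: MISS, evict lime. Cache (LRU->MRU): [apple jay]
  8. access lime: MISS, evict apple. Cache (LRU->MRU): [jay lime]
  9. access lime: HIT. Cache (LRU->MRU): [jay lime]
  10. access lime: HIT. Cache (LRU->MRU): [jay lime]
  11. access bat: MISS, evict jay. Cache (LRU->MRU): [lime bat]
  12. access lime: HIT. Cache (LRU->MRU): [bat lime]
  13. access lime: HIT. Cache (LRU->MRU): [bat lime]
  14. access jay: MISS, evict bat. Cache (LRU->MRU): [lime jay]
  15. access lime: HIT. Cache (LRU->MRU): [jay lime]
  16. access bat: MISS, evict jay. Cache (LRU->MRU): [lime bat]
  17. access lime: HIT. Cache (LRU->MRU): [bat lime]
  18. access lime: HIT. Cache (LRU->MRU): [bat lime]
  19. access ram: MISS, evict bat. Cache (LRU->MRU): [lime ram]
  20. access jay: MISS, evict lime. Cache (LRU->MRU): [ram jay]
  21. access lime: MISS, evict ram. Cache (LRU->MRU): [jay lime]
  22. access lime: HIT. Cache (LRU->MRU): [jay lime]
  23. access rat: MISS, evict jay. Cache (LRU->MRU): [lime rat]
  24. access bee: MISS, evict lime. Cache (LRU->MRU): [rat bee]
  25. access lime: MISS, evict rat. Cache (LRU->MRU): [bee lime]
  26. access bat: MISS, evict bee. Cache (LRU->MRU): [lime bat]
  27. access lemon: MISS, evict lime. Cache (LRU->MRU): [bat lemon]
  28. access lemon: HIT. Cache (LRU->MRU): [bat lemon]
  29. access lemon: HIT. Cache (LRU->MRU): [bat lemon]
  30. access bat: HIT. Cache (LRU->MRU): [lemon bat]
  31. access lemon: HIT. Cache (LRU->MRU): [bat lemon]
  32. access lemon: HIT. Cache (LRU->MRU): [bat lemon]
Total: 14 hits, 18 misses, 16 evictions

Answer: bat lemon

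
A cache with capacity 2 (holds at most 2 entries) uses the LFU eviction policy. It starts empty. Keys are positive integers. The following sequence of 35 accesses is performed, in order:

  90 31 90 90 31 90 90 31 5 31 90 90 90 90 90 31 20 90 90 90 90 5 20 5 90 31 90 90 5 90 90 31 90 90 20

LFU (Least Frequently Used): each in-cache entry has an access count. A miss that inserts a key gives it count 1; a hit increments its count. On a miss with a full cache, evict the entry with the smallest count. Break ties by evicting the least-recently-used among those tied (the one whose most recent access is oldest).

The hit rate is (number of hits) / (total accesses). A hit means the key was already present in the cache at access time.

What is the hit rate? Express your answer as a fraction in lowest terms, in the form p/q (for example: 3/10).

LFU simulation (capacity=2):
  1. access 90: MISS. Cache: [90(c=1)]
  2. access 31: MISS. Cache: [90(c=1) 31(c=1)]
  3. access 90: HIT, count now 2. Cache: [31(c=1) 90(c=2)]
  4. access 90: HIT, count now 3. Cache: [31(c=1) 90(c=3)]
  5. access 31: HIT, count now 2. Cache: [31(c=2) 90(c=3)]
  6. access 90: HIT, count now 4. Cache: [31(c=2) 90(c=4)]
  7. access 90: HIT, count now 5. Cache: [31(c=2) 90(c=5)]
  8. access 31: HIT, count now 3. Cache: [31(c=3) 90(c=5)]
  9. access 5: MISS, evict 31(c=3). Cache: [5(c=1) 90(c=5)]
  10. access 31: MISS, evict 5(c=1). Cache: [31(c=1) 90(c=5)]
  11. access 90: HIT, count now 6. Cache: [31(c=1) 90(c=6)]
  12. access 90: HIT, count now 7. Cache: [31(c=1) 90(c=7)]
  13. access 90: HIT, count now 8. Cache: [31(c=1) 90(c=8)]
  14. access 90: HIT, count now 9. Cache: [31(c=1) 90(c=9)]
  15. access 90: HIT, count now 10. Cache: [31(c=1) 90(c=10)]
  16. access 31: HIT, count now 2. Cache: [31(c=2) 90(c=10)]
  17. access 20: MISS, evict 31(c=2). Cache: [20(c=1) 90(c=10)]
  18. access 90: HIT, count now 11. Cache: [20(c=1) 90(c=11)]
  19. access 90: HIT, count now 12. Cache: [20(c=1) 90(c=12)]
  20. access 90: HIT, count now 13. Cache: [20(c=1) 90(c=13)]
  21. access 90: HIT, count now 14. Cache: [20(c=1) 90(c=14)]
  22. access 5: MISS, evict 20(c=1). Cache: [5(c=1) 90(c=14)]
  23. access 20: MISS, evict 5(c=1). Cache: [20(c=1) 90(c=14)]
  24. access 5: MISS, evict 20(c=1). Cache: [5(c=1) 90(c=14)]
  25. access 90: HIT, count now 15. Cache: [5(c=1) 90(c=15)]
  26. access 31: MISS, evict 5(c=1). Cache: [31(c=1) 90(c=15)]
  27. access 90: HIT, count now 16. Cache: [31(c=1) 90(c=16)]
  28. access 90: HIT, count now 17. Cache: [31(c=1) 90(c=17)]
  29. access 5: MISS, evict 31(c=1). Cache: [5(c=1) 90(c=17)]
  30. access 90: HIT, count now 18. Cache: [5(c=1) 90(c=18)]
  31. access 90: HIT, count now 19. Cache: [5(c=1) 90(c=19)]
  32. access 31: MISS, evict 5(c=1). Cache: [31(c=1) 90(c=19)]
  33. access 90: HIT, count now 20. Cache: [31(c=1) 90(c=20)]
  34. access 90: HIT, count now 21. Cache: [31(c=1) 90(c=21)]
  35. access 20: MISS, evict 31(c=1). Cache: [20(c=1) 90(c=21)]
Total: 23 hits, 12 misses, 10 evictions

Hit rate = 23/35

Answer: 23/35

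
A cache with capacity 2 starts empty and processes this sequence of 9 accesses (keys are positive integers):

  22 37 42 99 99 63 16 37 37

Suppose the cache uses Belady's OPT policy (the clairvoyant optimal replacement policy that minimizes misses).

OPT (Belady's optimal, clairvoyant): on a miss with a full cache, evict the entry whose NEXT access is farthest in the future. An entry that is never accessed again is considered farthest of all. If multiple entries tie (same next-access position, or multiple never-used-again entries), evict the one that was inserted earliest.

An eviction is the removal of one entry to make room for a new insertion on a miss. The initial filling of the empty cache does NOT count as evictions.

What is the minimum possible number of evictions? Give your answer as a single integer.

OPT (Belady) simulation (capacity=2):
  1. access 22: MISS. Cache: [22]
  2. access 37: MISS. Cache: [22 37]
  3. access 42: MISS, evict 22 (next use: never). Cache: [37 42]
  4. access 99: MISS, evict 42 (next use: never). Cache: [37 99]
  5. access 99: HIT. Next use of 99: never. Cache: [37 99]
  6. access 63: MISS, evict 99 (next use: never). Cache: [37 63]
  7. access 16: MISS, evict 63 (next use: never). Cache: [37 16]
  8. access 37: HIT. Next use of 37: step 9. Cache: [37 16]
  9. access 37: HIT. Next use of 37: never. Cache: [37 16]
Total: 3 hits, 6 misses, 4 evictions

Answer: 4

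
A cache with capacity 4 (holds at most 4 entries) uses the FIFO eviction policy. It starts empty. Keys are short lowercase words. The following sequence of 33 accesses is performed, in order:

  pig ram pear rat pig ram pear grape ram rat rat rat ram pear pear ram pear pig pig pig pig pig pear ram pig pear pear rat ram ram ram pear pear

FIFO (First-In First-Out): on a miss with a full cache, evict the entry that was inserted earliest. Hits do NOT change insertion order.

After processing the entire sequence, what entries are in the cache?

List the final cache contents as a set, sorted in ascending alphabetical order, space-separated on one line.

FIFO simulation (capacity=4):
  1. access pig: MISS. Cache (old->new): [pig]
  2. access ram: MISS. Cache (old->new): [pig ram]
  3. access pear: MISS. Cache (old->new): [pig ram pear]
  4. access rat: MISS. Cache (old->new): [pig ram pear rat]
  5. access pig: HIT. Cache (old->new): [pig ram pear rat]
  6. access ram: HIT. Cache (old->new): [pig ram pear rat]
  7. access pear: HIT. Cache (old->new): [pig ram pear rat]
  8. access grape: MISS, evict pig. Cache (old->new): [ram pear rat grape]
  9. access ram: HIT. Cache (old->new): [ram pear rat grape]
  10. access rat: HIT. Cache (old->new): [ram pear rat grape]
  11. access rat: HIT. Cache (old->new): [ram pear rat grape]
  12. access rat: HIT. Cache (old->new): [ram pear rat grape]
  13. access ram: HIT. Cache (old->new): [ram pear rat grape]
  14. access pear: HIT. Cache (old->new): [ram pear rat grape]
  15. access pear: HIT. Cache (old->new): [ram pear rat grape]
  16. access ram: HIT. Cache (old->new): [ram pear rat grape]
  17. access pear: HIT. Cache (old->new): [ram pear rat grape]
  18. access pig: MISS, evict ram. Cache (old->new): [pear rat grape pig]
  19. access pig: HIT. Cache (old->new): [pear rat grape pig]
  20. access pig: HIT. Cache (old->new): [pear rat grape pig]
  21. access pig: HIT. Cache (old->new): [pear rat grape pig]
  22. access pig: HIT. Cache (old->new): [pear rat grape pig]
  23. access pear: HIT. Cache (old->new): [pear rat grape pig]
  24. access ram: MISS, evict pear. Cache (old->new): [rat grape pig ram]
  25. access pig: HIT. Cache (old->new): [rat grape pig ram]
  26. access pear: MISS, evict rat. Cache (old->new): [grape pig ram pear]
  27. access pear: HIT. Cache (old->new): [grape pig ram pear]
  28. access rat: MISS, evict grape. Cache (old->new): [pig ram pear rat]
  29. access ram: HIT. Cache (old->new): [pig ram pear rat]
  30. access ram: HIT. Cache (old->new): [pig ram pear rat]
  31. access ram: HIT. Cache (old->new): [pig ram pear rat]
  32. access pear: HIT. Cache (old->new): [pig ram pear rat]
  33. access pear: HIT. Cache (old->new): [pig ram pear rat]
Total: 24 hits, 9 misses, 5 evictions

Answer: pear pig ram rat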